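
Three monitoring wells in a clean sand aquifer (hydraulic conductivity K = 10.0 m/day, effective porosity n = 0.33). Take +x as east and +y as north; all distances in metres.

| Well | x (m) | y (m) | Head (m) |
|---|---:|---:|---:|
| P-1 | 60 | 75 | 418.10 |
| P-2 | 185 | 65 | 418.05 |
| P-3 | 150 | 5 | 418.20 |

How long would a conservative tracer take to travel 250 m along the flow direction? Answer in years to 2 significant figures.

10 years

With h = a·x + b·y + c and P-1 as origin, the differences give:
  125·a + (-10)·b = -0.05
  90·a + (-70)·b = +0.10
Eliminate b (×(-70) and ×(-10), subtract): -7850·a = 4.500 → a = ∂h/∂x = -0.0005732
Back-substitute: b = ∂h/∂y = -0.002166.
|∇h| = √(-0.0005732² + -0.002166²) = 0.002241
Seepage velocity v = K·i/n = 10.0 × 0.002241 / 0.33 = 0.06791 m/day.
t = 250 / 0.06791 = 3681 days = 10.1 years.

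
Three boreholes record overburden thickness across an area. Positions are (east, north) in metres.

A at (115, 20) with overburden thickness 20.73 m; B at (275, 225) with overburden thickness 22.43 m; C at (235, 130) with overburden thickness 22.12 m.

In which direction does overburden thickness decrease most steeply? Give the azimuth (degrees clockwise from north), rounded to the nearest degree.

With d = a·x + b·y + c and A as origin, the differences give:
  160·a + 205·b = +1.70
  120·a + 110·b = +1.39
Eliminate b (×110 and ×205, subtract): -7000·a = -97.950 → a = ∂d/∂x = +0.01399
Back-substitute: b = ∂d/∂y = -0.002629.
Steepest decrease is along −∇f: components (-0.01399 E, +0.002629 N).
Azimuth = atan2(-0.01399, +0.002629) = 280.6° ≈ 281°.

281°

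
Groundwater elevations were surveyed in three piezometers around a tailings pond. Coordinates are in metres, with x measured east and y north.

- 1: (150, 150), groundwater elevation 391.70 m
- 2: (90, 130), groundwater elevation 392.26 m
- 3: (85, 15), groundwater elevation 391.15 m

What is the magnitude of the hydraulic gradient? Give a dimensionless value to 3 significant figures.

With h = a·x + b·y + c and 1 as origin, the differences give:
  (-60)·a + (-20)·b = +0.56
  (-65)·a + (-135)·b = -0.55
Eliminate b (×(-135) and ×(-20), subtract): 6800·a = -86.600 → a = ∂h/∂x = -0.01274
Back-substitute: b = ∂h/∂y = +0.01021.
|∇h| = √(-0.01274² + 0.01021²) = 0.01633

0.0163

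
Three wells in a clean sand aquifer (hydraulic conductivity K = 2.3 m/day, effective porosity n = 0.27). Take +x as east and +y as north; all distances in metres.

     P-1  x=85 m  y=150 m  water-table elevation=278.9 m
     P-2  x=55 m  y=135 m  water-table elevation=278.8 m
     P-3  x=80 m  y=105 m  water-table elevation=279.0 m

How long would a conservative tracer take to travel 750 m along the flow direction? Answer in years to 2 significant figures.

44 years

Differences from P-1: to P-2 (Δx, Δy, Δh) = (-30, -15, -0.1); to P-3 = (-5, -45, +0.1).
Determinant of the coordinate differences = (-30)·(-45) − (-5)·(-15) = 1275.
∂h/∂x = [(-0.1)·(-45) − (+0.1)·(-15)] / 1275 = +0.004706
∂h/∂y = [(-30)·(+0.1) − (-5)·(-0.1)] / 1275 = -0.002745
|∇h| = √(0.004706² + -0.002745²) = 0.005448
Seepage velocity v = K·i/n = 2.3 × 0.005448 / 0.27 = 0.04641 m/day.
t = 750 / 0.04641 = 1.616e+04 days = 44.2 years.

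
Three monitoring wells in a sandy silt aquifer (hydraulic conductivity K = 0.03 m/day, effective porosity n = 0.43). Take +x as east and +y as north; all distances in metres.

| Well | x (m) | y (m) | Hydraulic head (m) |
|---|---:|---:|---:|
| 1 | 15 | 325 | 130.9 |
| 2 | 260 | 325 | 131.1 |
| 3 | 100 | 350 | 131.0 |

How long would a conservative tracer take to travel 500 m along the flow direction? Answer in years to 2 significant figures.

Taking 1 as reference: 2−1 = (245, 0, +0.2); 3−1 = (85, 25, +0.1).
Determinant of the coordinate differences = 245·25 − 85·0 = 6125.
∂h/∂x = [(+0.2)·25 − (+0.1)·0] / 6125 = +0.0008163
∂h/∂y = [245·(+0.1) − 85·(+0.2)] / 6125 = +0.001224
|∇h| = √(0.0008163² + 0.001224²) = 0.001471
Seepage velocity v = K·i/n = 0.03 × 0.001471 / 0.43 = 0.0001026 m/day.
t = 500 / 0.0001026 = 4.873e+06 days = 1.33e+04 years.

13000 years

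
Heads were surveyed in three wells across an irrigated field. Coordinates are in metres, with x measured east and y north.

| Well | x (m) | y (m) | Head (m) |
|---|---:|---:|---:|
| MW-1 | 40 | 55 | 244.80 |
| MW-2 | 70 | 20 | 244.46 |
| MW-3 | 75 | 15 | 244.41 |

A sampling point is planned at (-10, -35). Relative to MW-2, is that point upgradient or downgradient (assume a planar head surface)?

downgradient

With h = a·x + b·y + c and MW-1 as origin, the differences give:
  30·a + (-35)·b = -0.34
  35·a + (-40)·b = -0.39
Eliminate b (×(-40) and ×(-35), subtract): 25·a = -0.050 → a = ∂h/∂x = -0.002000
Back-substitute: b = ∂h/∂y = +0.008000.
Head at (-10, -35) = 244.80 + (-0.002000)·(-50) + (+0.008000)·(-90) = 244.18 m.
That is lower than the 244.46 m at MW-2, so the point is downgradient.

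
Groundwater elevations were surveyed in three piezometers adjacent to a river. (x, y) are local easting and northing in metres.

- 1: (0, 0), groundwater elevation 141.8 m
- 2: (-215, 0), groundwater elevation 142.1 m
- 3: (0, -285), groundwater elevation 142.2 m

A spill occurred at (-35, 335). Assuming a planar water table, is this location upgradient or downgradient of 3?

downgradient

∂h/∂x = (142.1 − 141.8) / (-215 − 0) = -0.001395
∂h/∂y = (142.2 − 141.8) / (-285 − 0) = -0.001404
Head at (-35, 335) = 141.8 + (-0.001395)·(-35) + (-0.001404)·(335) = 141.38 m.
That is lower than the 142.2 m at 3, so the point is downgradient.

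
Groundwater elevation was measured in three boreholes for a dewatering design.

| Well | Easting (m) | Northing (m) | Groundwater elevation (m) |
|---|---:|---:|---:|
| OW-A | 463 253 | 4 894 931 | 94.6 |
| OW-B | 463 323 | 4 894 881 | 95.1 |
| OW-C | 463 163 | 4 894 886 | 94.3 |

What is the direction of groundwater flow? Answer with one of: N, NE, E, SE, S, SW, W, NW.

Differences from OW-A: to OW-B (Δx, Δy, Δh) = (70, -50, +0.5); to OW-C = (-90, -45, -0.3).
Solve a·Δx + b·Δy = Δh: det = 70·(-45) − (-90)·(-50) = -7650.
∂h/∂x = [(+0.5)·(-45) − (-0.3)·(-50)] / -7650 = +0.004902
∂h/∂y = [70·(-0.3) − (-90)·(+0.5)] / -7650 = -0.003137
Flow = −∇h = (-0.004902 east, +0.003137 north), which points northwest.

NW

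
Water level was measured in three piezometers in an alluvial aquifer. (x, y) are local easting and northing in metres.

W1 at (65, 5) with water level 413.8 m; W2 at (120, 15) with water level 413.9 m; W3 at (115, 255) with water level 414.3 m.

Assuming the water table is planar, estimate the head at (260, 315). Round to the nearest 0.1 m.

Taking W1 as reference: W2−W1 = (55, 10, +0.1); W3−W1 = (50, 250, +0.5).
Solve a·Δx + b·Δy = Δh: det = 55·250 − 50·10 = 13250.
∂h/∂x = [(+0.1)·250 − (+0.5)·10] / 13250 = +0.001509
∂h/∂y = [55·(+0.5) − 50·(+0.1)] / 13250 = +0.001698
h(260, 315) = 413.8 + (+0.001509)·(195) + (+0.001698)·(310) = 413.8 +0.294 +0.526 = 414.621 m.

414.6 m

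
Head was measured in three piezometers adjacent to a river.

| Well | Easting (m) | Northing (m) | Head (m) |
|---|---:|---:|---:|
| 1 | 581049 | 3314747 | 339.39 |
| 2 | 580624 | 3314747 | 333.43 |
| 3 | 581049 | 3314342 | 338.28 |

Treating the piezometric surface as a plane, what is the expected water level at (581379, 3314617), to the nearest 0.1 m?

∂h/∂x = (333.43 − 339.39) / (580624 − 581049) = +0.01402
∂h/∂y = (338.28 − 339.39) / (3314342 − 3314747) = +0.002741
h(581379, 3314617) = 339.39 + (+0.01402)·(330) + (+0.002741)·(-130) = 339.39 +4.628 -0.356 = 343.661 m.

343.7 m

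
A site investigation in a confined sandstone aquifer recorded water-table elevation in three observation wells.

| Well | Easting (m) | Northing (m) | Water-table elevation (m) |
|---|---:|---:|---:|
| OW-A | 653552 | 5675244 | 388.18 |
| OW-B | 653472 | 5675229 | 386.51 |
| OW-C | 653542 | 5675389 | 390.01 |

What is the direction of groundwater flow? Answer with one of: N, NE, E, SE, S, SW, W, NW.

SW

With h = a·x + b·y + c and OW-A as origin, the differences give:
  (-80)·a + (-15)·b = -1.67
  (-10)·a + 145·b = +1.83
Eliminate b (×145 and ×(-15), subtract): -11750·a = -214.700 → a = ∂h/∂x = +0.01827
Back-substitute: b = ∂h/∂y = +0.01388.
Flow = −∇h = (-0.01827 east, -0.01388 north), which points southwest.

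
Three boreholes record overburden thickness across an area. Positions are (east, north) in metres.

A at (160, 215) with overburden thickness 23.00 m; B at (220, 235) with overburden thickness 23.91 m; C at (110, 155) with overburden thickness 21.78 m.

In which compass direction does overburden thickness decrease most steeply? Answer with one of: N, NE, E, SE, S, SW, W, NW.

SW

With d = a·x + b·y + c and A as origin, the differences give:
  60·a + 20·b = +0.91
  (-50)·a + (-60)·b = -1.22
Eliminate b (×(-60) and ×20, subtract): -2600·a = -30.200 → a = ∂d/∂x = +0.01162
Back-substitute: b = ∂d/∂y = +0.01065.
Steepest decrease is along −∇f = (-0.01162 E, -0.01065 N) → southwest.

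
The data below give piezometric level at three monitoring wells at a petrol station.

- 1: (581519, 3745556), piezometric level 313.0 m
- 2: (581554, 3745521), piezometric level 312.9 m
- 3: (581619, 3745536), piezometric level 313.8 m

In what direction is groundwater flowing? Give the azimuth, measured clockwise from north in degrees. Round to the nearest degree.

218°

Taking 1 as reference: 2−1 = (35, -35, -0.1); 3−1 = (100, -20, +0.8).
Solve a·Δx + b·Δy = Δh: det = 35·(-20) − 100·(-35) = 2800.
∂h/∂x = [(-0.1)·(-20) − (+0.8)·(-35)] / 2800 = +0.01071
∂h/∂y = [35·(+0.8) − 100·(-0.1)] / 2800 = +0.01357
Flow direction (−∇h) has components (-0.01071 E, -0.01357 N).
Azimuth = atan2(E, N) = atan2(-0.01071, -0.01357) = 218.3° ≈ 218°.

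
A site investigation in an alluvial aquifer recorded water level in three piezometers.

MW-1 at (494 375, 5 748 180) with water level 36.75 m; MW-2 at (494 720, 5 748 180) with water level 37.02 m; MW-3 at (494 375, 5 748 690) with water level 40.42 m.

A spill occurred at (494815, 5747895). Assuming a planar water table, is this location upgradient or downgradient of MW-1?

∂h/∂x = (37.02 − 36.75) / (494720 − 494375) = +0.0007826
∂h/∂y = (40.42 − 36.75) / (5748690 − 5748180) = +0.007196
Head at (494815, 5747895) = 36.75 + (+0.0007826)·(440) + (+0.007196)·(-285) = 35.04 m.
That is lower than the 36.75 m at MW-1, so the point is downgradient.

downgradient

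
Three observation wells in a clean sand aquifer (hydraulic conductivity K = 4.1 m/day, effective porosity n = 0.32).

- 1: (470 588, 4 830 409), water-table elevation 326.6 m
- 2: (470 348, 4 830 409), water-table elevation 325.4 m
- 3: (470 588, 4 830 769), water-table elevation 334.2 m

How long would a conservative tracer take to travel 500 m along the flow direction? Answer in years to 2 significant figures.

∂h/∂x = (325.4 − 326.6) / (470348 − 470588) = +0.005000
∂h/∂y = (334.2 − 326.6) / (4830769 − 4830409) = +0.02111
|∇h| = √(0.005000² + 0.02111²) = 0.02169
Seepage velocity v = K·i/n = 4.1 × 0.02169 / 0.32 = 0.2779 m/day.
t = 500 / 0.2779 = 1799 days = 4.93 years.

4.9 years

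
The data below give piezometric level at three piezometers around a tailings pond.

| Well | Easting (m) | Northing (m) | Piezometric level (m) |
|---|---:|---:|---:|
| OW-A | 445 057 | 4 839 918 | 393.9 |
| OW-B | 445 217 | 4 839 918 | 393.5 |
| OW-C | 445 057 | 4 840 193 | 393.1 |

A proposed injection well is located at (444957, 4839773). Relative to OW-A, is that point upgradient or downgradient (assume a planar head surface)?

∂h/∂x = (393.5 − 393.9) / (445217 − 445057) = -0.002500
∂h/∂y = (393.1 − 393.9) / (4840193 − 4839918) = -0.002909
Head at (444957, 4839773) = 393.9 + (-0.002500)·(-100) + (-0.002909)·(-145) = 394.57 m.
That is higher than the 393.9 m at OW-A, so the point is upgradient.

upgradient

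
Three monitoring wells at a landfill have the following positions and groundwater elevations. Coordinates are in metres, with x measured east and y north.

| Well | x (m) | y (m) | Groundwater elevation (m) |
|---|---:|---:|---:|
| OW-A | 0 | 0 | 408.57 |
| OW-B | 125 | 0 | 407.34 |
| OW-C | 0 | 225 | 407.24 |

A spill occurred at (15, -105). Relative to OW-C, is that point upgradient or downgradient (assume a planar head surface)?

upgradient

∂h/∂x = (407.34 − 408.57) / (125 − 0) = -0.009840
∂h/∂y = (407.24 − 408.57) / (225 − 0) = -0.005911
Head at (15, -105) = 408.57 + (-0.009840)·(15) + (-0.005911)·(-105) = 409.04 m.
That is higher than the 407.24 m at OW-C, so the point is upgradient.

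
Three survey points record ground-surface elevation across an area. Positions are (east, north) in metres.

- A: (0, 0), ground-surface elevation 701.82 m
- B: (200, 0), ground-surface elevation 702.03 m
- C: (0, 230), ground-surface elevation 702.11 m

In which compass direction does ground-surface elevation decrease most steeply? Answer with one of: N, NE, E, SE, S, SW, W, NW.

SW

∂z/∂x = (702.03 − 701.82) / (200 − 0) = +0.001050
∂z/∂y = (702.11 − 701.82) / (230 − 0) = +0.001261
Steepest decrease is along −∇f = (-0.001050 E, -0.001261 N) → southwest.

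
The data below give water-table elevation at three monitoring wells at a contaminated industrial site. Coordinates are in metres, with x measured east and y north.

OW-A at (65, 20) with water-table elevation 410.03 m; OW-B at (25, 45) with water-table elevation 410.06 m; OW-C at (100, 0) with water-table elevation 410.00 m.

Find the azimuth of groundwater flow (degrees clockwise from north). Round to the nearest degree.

Taking OW-A as reference: OW-B−OW-A = (-40, 25, +0.03); OW-C−OW-A = (35, -20, -0.03).
Solve a·Δx + b·Δy = Δh: det = (-40)·(-20) − 35·25 = -75.
∂h/∂x = [(+0.03)·(-20) − (-0.03)·25] / -75 = -0.002000
∂h/∂y = [(-40)·(-0.03) − 35·(+0.03)] / -75 = -0.002000
Flow direction (−∇h) has components (+0.002000 E, +0.002000 N).
Azimuth = atan2(E, N) = atan2(+0.002000, +0.002000) = 45.0° ≈ 045°.

045°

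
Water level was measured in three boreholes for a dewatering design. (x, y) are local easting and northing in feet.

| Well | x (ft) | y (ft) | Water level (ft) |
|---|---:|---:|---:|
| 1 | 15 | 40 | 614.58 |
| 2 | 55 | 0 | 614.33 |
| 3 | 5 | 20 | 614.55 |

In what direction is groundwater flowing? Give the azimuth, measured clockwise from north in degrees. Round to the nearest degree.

Taking 1 as reference: 2−1 = (40, -40, -0.25); 3−1 = (-10, -20, -0.03).
Solve a·Δx + b·Δy = Δh: det = 40·(-20) − (-10)·(-40) = -1200.
∂h/∂x = [(-0.25)·(-20) − (-0.03)·(-40)] / -1200 = -0.003167
∂h/∂y = [40·(-0.03) − (-10)·(-0.25)] / -1200 = +0.003083
Flow direction (−∇h) has components (+0.003167 E, -0.003083 N).
Azimuth = atan2(E, N) = atan2(+0.003167, -0.003083) = 134.2° ≈ 134°.

134°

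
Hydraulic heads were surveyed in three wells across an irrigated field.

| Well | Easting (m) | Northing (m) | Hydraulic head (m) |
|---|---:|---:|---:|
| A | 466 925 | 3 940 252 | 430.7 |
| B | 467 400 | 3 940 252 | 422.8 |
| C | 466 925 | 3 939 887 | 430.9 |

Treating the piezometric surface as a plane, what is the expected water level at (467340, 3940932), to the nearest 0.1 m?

423.4 m

∂h/∂x = (422.8 − 430.7) / (467400 − 466925) = -0.01663
∂h/∂y = (430.9 − 430.7) / (3939887 − 3940252) = -0.0005479
h(467340, 3940932) = 430.7 + (-0.01663)·(415) + (-0.0005479)·(680) = 430.7 -6.902 -0.373 = 423.425 m.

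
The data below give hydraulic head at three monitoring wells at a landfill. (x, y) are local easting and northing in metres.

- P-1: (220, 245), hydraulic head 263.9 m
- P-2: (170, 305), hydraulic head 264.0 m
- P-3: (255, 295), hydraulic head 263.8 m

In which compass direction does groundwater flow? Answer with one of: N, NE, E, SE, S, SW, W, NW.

E

With h = a·x + b·y + c and P-1 as origin, the differences give:
  (-50)·a + 60·b = +0.1
  35·a + 50·b = -0.1
Eliminate b (×50 and ×60, subtract): -4600·a = 11.00 → a = ∂h/∂x = -0.002391
Back-substitute: b = ∂h/∂y = -0.0003261.
Flow = −∇h = (+0.002391 east, +0.0003261 north), which points east.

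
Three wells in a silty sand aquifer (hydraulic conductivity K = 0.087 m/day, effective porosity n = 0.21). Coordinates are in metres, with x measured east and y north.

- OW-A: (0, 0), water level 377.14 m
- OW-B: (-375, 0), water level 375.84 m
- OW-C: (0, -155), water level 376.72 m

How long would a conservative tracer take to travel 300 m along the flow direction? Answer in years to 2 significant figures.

∂h/∂x = (375.84 − 377.14) / (-375 − 0) = +0.003467
∂h/∂y = (376.72 − 377.14) / (-155 − 0) = +0.002710
|∇h| = √(0.003467² + 0.002710²) = 0.0044
Seepage velocity v = K·i/n = 0.087 × 0.0044 / 0.21 = 0.001823 m/day.
t = 300 / 0.001823 = 1.646e+05 days = 451 years.

450 years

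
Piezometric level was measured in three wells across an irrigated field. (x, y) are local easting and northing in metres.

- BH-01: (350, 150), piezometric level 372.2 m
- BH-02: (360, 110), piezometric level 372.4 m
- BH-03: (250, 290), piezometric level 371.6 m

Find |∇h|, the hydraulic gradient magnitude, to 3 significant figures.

Three-point gradient (reference BH-01): Δ to BH-02 = (10, -40, +0.2), Δ to BH-03 = (-100, 140, -0.6).
∂h/∂x = -0.001538, ∂h/∂y = -0.005385 (det = -2600).
|∇h| = √(-0.001538² + -0.005385²) = 0.0056

0.00560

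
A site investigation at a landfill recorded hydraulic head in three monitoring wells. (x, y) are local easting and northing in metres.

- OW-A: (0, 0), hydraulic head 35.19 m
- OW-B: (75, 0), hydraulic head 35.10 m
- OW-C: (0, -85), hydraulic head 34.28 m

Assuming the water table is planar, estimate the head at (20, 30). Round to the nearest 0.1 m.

∂h/∂x = (35.10 − 35.19) / (75 − 0) = -0.001200
∂h/∂y = (34.28 − 35.19) / (-85 − 0) = +0.01071
h(20, 30) = 35.19 + (-0.001200)·(20) + (+0.01071)·(30) = 35.19 -0.024 +0.321 = 35.487 m.

35.5 m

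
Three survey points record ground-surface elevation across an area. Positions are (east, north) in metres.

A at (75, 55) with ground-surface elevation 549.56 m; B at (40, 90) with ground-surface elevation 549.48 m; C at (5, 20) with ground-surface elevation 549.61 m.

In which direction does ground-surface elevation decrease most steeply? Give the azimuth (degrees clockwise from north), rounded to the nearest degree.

352°

Taking A as reference: B−A = (-35, 35, -0.08); C−A = (-70, -35, +0.05).
Solve a·Δx + b·Δy = Δz: det = (-35)·(-35) − (-70)·35 = 3675.
∂z/∂x = [(-0.08)·(-35) − (+0.05)·35] / 3675 = +0.0002857
∂z/∂y = [(-35)·(+0.05) − (-70)·(-0.08)] / 3675 = -0.002000
Steepest decrease is along −∇f: components (-0.0002857 E, +0.002000 N).
Azimuth = atan2(-0.0002857, +0.002000) = 351.9° ≈ 352°.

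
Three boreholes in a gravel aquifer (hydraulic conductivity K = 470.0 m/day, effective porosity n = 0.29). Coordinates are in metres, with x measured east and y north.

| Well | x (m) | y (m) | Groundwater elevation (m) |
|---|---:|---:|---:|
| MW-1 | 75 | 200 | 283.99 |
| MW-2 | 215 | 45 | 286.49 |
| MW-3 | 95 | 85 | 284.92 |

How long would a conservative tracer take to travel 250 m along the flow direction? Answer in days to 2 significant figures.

12 days

With h = a·x + b·y + c and MW-1 as origin, the differences give:
  140·a + (-155)·b = +2.50
  20·a + (-115)·b = +0.93
Eliminate b (×(-115) and ×(-155), subtract): -13000·a = -143.350 → a = ∂h/∂x = +0.01103
Back-substitute: b = ∂h/∂y = -0.006169.
|∇h| = √(0.01103² + -0.006169²) = 0.01264
Seepage velocity v = K·i/n = 470.0 × 0.01264 / 0.29 = 20.49 m/day.
t = 250 / 20.49 = 12.2 days.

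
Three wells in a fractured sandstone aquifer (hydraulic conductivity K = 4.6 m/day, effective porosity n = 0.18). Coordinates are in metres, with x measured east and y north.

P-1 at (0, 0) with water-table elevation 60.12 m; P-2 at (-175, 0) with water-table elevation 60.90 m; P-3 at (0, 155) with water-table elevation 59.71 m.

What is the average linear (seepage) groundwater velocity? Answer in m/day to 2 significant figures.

∂h/∂x = (60.90 − 60.12) / (-175 − 0) = -0.004457
∂h/∂y = (59.71 − 60.12) / (155 − 0) = -0.002645
|∇h| = √(-0.004457² + -0.002645²) = 0.005183
Seepage velocity v = K·i/n = 4.6 × 0.005183 / 0.18 = 0.1325 m/day.

0.13 m/day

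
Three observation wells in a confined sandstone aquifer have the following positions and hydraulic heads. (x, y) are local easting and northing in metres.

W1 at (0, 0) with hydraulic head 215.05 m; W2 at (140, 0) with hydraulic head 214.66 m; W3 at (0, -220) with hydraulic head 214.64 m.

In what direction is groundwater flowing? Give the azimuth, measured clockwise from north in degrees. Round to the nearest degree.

∂h/∂x = (214.66 − 215.05) / (140 − 0) = -0.002786
∂h/∂y = (214.64 − 215.05) / (-220 − 0) = +0.001864
Flow direction (−∇h) has components (+0.002786 E, -0.001864 N).
Azimuth = atan2(E, N) = atan2(+0.002786, -0.001864) = 123.8° ≈ 124°.

124°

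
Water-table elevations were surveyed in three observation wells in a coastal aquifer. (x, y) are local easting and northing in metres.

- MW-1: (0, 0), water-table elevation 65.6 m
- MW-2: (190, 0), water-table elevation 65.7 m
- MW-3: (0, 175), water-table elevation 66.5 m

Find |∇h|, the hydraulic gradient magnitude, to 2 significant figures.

∂h/∂x = (65.7 − 65.6) / (190 − 0) = +0.0005263
∂h/∂y = (66.5 − 65.6) / (175 − 0) = +0.005143
|∇h| = √(0.0005263² + 0.005143²) = 0.00517

0.0052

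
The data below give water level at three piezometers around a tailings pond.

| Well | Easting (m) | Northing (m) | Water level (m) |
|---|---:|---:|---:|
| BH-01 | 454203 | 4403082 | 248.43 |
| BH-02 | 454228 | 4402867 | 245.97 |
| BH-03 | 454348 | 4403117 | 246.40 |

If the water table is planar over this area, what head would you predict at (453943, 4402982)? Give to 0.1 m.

Taking BH-01 as reference: BH-02−BH-01 = (25, -215, -2.46); BH-03−BH-01 = (145, 35, -2.03).
Solve a·Δx + b·Δy = Δh: det = 25·35 − 145·(-215) = 32050.
∂h/∂x = [(-2.46)·35 − (-2.03)·(-215)] / 32050 = -0.01630
∂h/∂y = [25·(-2.03) − 145·(-2.46)] / 32050 = +0.009546
h(453943, 4402982) = 248.43 + (-0.01630)·(-260) + (+0.009546)·(-100) = 248.43 +4.239 -0.955 = 251.714 m.

251.7 m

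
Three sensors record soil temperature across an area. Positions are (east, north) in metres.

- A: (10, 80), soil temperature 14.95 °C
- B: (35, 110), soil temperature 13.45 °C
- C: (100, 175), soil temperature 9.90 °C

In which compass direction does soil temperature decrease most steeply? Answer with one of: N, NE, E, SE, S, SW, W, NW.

Three-point gradient (reference A): Δ to B = (25, 30, -1.50), Δ to C = (90, 95, -5.05).
∂T/∂x = -0.02769, ∂T/∂y = -0.02692 (det = -325).
Steepest decrease is along −∇f = (+0.02769 E, +0.02692 N) → northeast.

NE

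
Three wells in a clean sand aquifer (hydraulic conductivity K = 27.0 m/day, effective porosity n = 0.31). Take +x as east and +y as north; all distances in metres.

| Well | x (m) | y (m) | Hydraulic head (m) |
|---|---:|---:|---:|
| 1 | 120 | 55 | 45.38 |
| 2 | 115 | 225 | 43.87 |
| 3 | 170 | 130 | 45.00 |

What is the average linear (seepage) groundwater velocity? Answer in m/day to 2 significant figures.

0.90 m/day

With h = a·x + b·y + c and 1 as origin, the differences give:
  (-5)·a + 170·b = -1.51
  50·a + 75·b = -0.38
Eliminate b (×75 and ×170, subtract): -8875·a = -48.650 → a = ∂h/∂x = +0.005482
Back-substitute: b = ∂h/∂y = -0.008721.
|∇h| = √(0.005482² + -0.008721²) = 0.0103
Seepage velocity v = K·i/n = 27.0 × 0.0103 / 0.31 = 0.8971 m/day.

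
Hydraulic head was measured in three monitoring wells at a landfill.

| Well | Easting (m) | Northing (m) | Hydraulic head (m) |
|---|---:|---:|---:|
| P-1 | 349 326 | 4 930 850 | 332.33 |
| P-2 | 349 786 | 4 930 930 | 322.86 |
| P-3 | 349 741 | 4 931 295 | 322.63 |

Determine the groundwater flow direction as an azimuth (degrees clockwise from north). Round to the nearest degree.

With h = a·x + b·y + c and P-1 as origin, the differences give:
  460·a + 80·b = -9.47
  415·a + 445·b = -9.70
Eliminate b (×445 and ×80, subtract): 171500·a = -3438.150 → a = ∂h/∂x = -0.02005
Back-substitute: b = ∂h/∂y = -0.003102.
Flow direction (−∇h) has components (+0.02005 E, +0.003102 N).
Azimuth = atan2(E, N) = atan2(+0.02005, +0.003102) = 81.2° ≈ 081°.

081°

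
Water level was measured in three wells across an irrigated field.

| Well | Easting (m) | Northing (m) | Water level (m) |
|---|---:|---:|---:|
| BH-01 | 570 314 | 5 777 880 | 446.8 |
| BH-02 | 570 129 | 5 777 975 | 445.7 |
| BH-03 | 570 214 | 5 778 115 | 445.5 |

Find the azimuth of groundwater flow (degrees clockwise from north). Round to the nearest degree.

314°

Differences from BH-01: to BH-02 (Δx, Δy, Δh) = (-185, 95, -1.1); to BH-03 = (-100, 235, -1.3).
Solve a·Δx + b·Δy = Δh: det = (-185)·235 − (-100)·95 = -33975.
∂h/∂x = [(-1.1)·235 − (-1.3)·95] / -33975 = +0.003974
∂h/∂y = [(-185)·(-1.3) − (-100)·(-1.1)] / -33975 = -0.003841
Flow direction (−∇h) has components (-0.003974 E, +0.003841 N).
Azimuth = atan2(E, N) = atan2(-0.003974, +0.003841) = 314.0° ≈ 314°.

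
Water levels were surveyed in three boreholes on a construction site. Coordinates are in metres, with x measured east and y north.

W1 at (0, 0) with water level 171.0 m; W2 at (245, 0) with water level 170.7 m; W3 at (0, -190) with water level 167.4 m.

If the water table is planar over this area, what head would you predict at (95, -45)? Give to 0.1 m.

∂h/∂x = (170.7 − 171.0) / (245 − 0) = -0.001224
∂h/∂y = (167.4 − 171.0) / (-190 − 0) = +0.01895
h(95, -45) = 171.0 + (-0.001224)·(95) + (+0.01895)·(-45) = 171.0 -0.116 -0.853 = 170.031 m.

170.0 m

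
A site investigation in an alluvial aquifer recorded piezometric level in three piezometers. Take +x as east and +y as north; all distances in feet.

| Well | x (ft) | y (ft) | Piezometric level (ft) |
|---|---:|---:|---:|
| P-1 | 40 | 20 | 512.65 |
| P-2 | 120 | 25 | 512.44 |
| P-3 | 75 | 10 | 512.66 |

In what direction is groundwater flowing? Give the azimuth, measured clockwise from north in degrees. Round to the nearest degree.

014°

With h = a·x + b·y + c and P-1 as origin, the differences give:
  80·a + 5·b = -0.21
  35·a + (-10)·b = +0.01
Eliminate b (×(-10) and ×5, subtract): -975·a = 2.050 → a = ∂h/∂x = -0.002103
Back-substitute: b = ∂h/∂y = -0.008359.
Flow direction (−∇h) has components (+0.002103 E, +0.008359 N).
Azimuth = atan2(E, N) = atan2(+0.002103, +0.008359) = 14.1° ≈ 014°.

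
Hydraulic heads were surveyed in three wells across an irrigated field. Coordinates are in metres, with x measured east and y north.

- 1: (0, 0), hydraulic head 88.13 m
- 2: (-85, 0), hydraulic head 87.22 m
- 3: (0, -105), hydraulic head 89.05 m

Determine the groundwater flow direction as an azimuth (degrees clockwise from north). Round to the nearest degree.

309°

∂h/∂x = (87.22 − 88.13) / (-85 − 0) = +0.01071
∂h/∂y = (89.05 − 88.13) / (-105 − 0) = -0.008762
Flow direction (−∇h) has components (-0.01071 E, +0.008762 N).
Azimuth = atan2(E, N) = atan2(-0.01071, +0.008762) = 309.3° ≈ 309°.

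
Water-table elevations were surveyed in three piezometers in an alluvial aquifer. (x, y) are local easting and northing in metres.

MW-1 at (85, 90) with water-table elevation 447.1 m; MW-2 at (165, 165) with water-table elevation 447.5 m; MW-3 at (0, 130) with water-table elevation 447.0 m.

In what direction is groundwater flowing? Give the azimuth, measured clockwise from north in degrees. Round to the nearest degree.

Differences from MW-1: to MW-2 (Δx, Δy, Δh) = (80, 75, +0.4); to MW-3 = (-85, 40, -0.1).
Determinant of the coordinate differences = 80·40 − (-85)·75 = 9575.
∂h/∂x = [(+0.4)·40 − (-0.1)·75] / 9575 = +0.002454
∂h/∂y = [80·(-0.1) − (-85)·(+0.4)] / 9575 = +0.002715
Flow direction (−∇h) has components (-0.002454 E, -0.002715 N).
Azimuth = atan2(E, N) = atan2(-0.002454, -0.002715) = 222.1° ≈ 222°.

222°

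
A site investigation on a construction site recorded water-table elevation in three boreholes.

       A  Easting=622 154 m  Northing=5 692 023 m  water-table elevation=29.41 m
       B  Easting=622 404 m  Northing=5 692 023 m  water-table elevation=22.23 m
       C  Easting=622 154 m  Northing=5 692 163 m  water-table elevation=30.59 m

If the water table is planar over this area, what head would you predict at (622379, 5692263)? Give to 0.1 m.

25.0 m

∂h/∂x = (22.23 − 29.41) / (622404 − 622154) = -0.02872
∂h/∂y = (30.59 − 29.41) / (5692163 − 5692023) = +0.008429
h(622379, 5692263) = 29.41 + (-0.02872)·(225) + (+0.008429)·(240) = 29.41 -6.462 +2.023 = 24.971 m.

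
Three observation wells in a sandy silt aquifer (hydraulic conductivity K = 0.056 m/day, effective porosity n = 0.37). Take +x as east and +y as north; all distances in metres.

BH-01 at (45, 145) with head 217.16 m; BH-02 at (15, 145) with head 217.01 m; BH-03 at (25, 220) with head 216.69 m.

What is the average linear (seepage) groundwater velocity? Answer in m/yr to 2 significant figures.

0.39 m/yr

With h = a·x + b·y + c and BH-01 as origin, the differences give:
  (-30)·a + 0·b = -0.15
  (-20)·a + 75·b = -0.47
Eliminate b (×75 and ×0, subtract): -2250·a = -11.250 → a = ∂h/∂x = +0.005000
Back-substitute: b = ∂h/∂y = -0.004933.
|∇h| = √(0.005000² + -0.004933²) = 0.007024
Seepage velocity v = K·i/n = 0.056 × 0.007024 / 0.37 = 0.001063 m/day = 0.3883 m/yr.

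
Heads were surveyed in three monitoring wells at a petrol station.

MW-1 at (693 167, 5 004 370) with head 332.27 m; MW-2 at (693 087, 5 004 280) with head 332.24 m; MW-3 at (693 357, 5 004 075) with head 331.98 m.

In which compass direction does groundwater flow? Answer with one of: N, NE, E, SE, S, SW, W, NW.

With h = a·x + b·y + c and MW-1 as origin, the differences give:
  (-80)·a + (-90)·b = -0.03
  190·a + (-295)·b = -0.29
Eliminate b (×(-295) and ×(-90), subtract): 40700·a = -17.250 → a = ∂h/∂x = -0.0004238
Back-substitute: b = ∂h/∂y = +0.0007101.
Flow = −∇h = (+0.0004238 east, -0.0007101 north), which points southeast.

SE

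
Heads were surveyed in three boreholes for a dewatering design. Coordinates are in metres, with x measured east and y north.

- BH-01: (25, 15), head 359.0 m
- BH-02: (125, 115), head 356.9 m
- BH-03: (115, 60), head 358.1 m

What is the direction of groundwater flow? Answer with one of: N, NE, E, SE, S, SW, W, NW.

N

Taking BH-01 as reference: BH-02−BH-01 = (100, 100, -2.1); BH-03−BH-01 = (90, 45, -0.9).
Solve a·Δx + b·Δy = Δh: det = 100·45 − 90·100 = -4500.
∂h/∂x = [(-2.1)·45 − (-0.9)·100] / -4500 = +0.001000
∂h/∂y = [100·(-0.9) − 90·(-2.1)] / -4500 = -0.02200
Flow = −∇h = (-0.001000 east, +0.02200 north), which points north.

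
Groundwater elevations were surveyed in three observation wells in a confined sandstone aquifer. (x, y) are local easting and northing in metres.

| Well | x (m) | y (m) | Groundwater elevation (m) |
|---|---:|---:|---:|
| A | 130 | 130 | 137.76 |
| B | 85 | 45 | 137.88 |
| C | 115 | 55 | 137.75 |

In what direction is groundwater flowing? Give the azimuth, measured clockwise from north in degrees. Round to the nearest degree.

Taking A as reference: B−A = (-45, -85, +0.12); C−A = (-15, -75, -0.01).
Solve a·Δx + b·Δy = Δh: det = (-45)·(-75) − (-15)·(-85) = 2100.
∂h/∂x = [(+0.12)·(-75) − (-0.01)·(-85)] / 2100 = -0.004690
∂h/∂y = [(-45)·(-0.01) − (-15)·(+0.12)] / 2100 = +0.001071
Flow direction (−∇h) has components (+0.004690 E, -0.001071 N).
Azimuth = atan2(E, N) = atan2(+0.004690, -0.001071) = 102.9° ≈ 103°.

103°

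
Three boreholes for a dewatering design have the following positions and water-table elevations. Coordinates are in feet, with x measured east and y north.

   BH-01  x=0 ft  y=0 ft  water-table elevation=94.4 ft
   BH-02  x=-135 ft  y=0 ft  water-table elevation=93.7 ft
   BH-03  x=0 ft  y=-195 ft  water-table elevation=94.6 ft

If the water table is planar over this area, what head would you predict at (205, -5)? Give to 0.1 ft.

∂h/∂x = (93.7 − 94.4) / (-135 − 0) = +0.005185
∂h/∂y = (94.6 − 94.4) / (-195 − 0) = -0.001026
h(205, -5) = 94.4 + (+0.005185)·(205) + (-0.001026)·(-5) = 94.4 +1.063 +0.005 = 95.468 ft.

95.5 ft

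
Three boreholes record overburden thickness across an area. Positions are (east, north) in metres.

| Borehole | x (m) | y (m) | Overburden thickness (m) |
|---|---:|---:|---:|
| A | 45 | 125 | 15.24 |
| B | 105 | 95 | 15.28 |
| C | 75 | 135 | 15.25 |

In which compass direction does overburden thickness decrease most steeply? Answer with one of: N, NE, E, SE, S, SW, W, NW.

NW

Differences from A: to B (Δx, Δy, Δh) = (60, -30, +0.04); to C = (30, 10, +0.01).
Determinant of the coordinate differences = 60·10 − 30·(-30) = 1500.
∂d/∂x = [(+0.04)·10 − (+0.01)·(-30)] / 1500 = +0.0004667
∂d/∂y = [60·(+0.01) − 30·(+0.04)] / 1500 = -0.0004000
Steepest decrease is along −∇f = (-0.0004667 E, +0.0004000 N) → northwest.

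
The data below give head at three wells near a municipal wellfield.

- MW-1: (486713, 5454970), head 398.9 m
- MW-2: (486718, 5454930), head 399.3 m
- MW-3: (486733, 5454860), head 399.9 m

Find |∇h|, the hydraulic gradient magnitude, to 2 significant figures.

0.020

With h = a·x + b·y + c and MW-1 as origin, the differences give:
  5·a + (-40)·b = +0.4
  20·a + (-110)·b = +1.0
Eliminate b (×(-110) and ×(-40), subtract): 250·a = -4.00 → a = ∂h/∂x = -0.01600
Back-substitute: b = ∂h/∂y = -0.01200.
|∇h| = √(-0.01600² + -0.01200²) = 0.02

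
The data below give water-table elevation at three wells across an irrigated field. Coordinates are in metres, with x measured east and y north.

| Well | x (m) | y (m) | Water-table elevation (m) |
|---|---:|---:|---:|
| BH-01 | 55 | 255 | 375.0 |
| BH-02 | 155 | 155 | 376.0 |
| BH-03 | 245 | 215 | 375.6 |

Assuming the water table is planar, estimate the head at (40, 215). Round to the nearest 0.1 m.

Differences from BH-01: to BH-02 (Δx, Δy, Δh) = (100, -100, +1.0); to BH-03 = (190, -40, +0.6).
Determinant of the coordinate differences = 100·(-40) − 190·(-100) = 15000.
∂h/∂x = [(+1.0)·(-40) − (+0.6)·(-100)] / 15000 = +0.001333
∂h/∂y = [100·(+0.6) − 190·(+1.0)] / 15000 = -0.008667
h(40, 215) = 375.0 + (+0.001333)·(-15) + (-0.008667)·(-40) = 375.0 -0.020 +0.347 = 375.327 m.

375.3 m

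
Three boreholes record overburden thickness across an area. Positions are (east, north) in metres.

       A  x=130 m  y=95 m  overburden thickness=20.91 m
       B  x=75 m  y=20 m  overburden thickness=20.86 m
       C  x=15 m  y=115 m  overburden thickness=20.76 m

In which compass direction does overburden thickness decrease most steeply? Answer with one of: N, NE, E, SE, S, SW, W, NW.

W

Three-point gradient (reference A): Δ to B = (-55, -75, -0.05), Δ to C = (-115, 20, -0.15).
∂d/∂x = +0.001260, ∂d/∂y = -0.0002571 (det = -9725).
Steepest decrease is along −∇f = (-0.001260 E, +0.0002571 N) → west.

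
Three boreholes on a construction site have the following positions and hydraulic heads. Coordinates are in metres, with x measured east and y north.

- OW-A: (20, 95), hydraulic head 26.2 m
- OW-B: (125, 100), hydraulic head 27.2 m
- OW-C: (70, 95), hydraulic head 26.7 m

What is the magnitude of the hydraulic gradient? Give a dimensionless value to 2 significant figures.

Differences from OW-A: to OW-B (Δx, Δy, Δh) = (105, 5, +1.0); to OW-C = (50, 0, +0.5).
Solve a·Δx + b·Δy = Δh: det = 105·0 − 50·5 = -250.
∂h/∂x = [(+1.0)·0 − (+0.5)·5] / -250 = +0.01000
∂h/∂y = [105·(+0.5) − 50·(+1.0)] / -250 = -0.01000
|∇h| = √(0.01000² + -0.01000²) = 0.01414

0.014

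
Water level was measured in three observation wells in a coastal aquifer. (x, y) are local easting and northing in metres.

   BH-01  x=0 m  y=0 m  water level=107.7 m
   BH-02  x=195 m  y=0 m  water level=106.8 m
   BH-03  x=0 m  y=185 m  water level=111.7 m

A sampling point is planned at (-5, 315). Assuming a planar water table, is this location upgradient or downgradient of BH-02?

upgradient

∂h/∂x = (106.8 − 107.7) / (195 − 0) = -0.004615
∂h/∂y = (111.7 − 107.7) / (185 − 0) = +0.02162
Head at (-5, 315) = 107.7 + (-0.004615)·(-5) + (+0.02162)·(315) = 114.53 m.
That is higher than the 106.8 m at BH-02, so the point is upgradient.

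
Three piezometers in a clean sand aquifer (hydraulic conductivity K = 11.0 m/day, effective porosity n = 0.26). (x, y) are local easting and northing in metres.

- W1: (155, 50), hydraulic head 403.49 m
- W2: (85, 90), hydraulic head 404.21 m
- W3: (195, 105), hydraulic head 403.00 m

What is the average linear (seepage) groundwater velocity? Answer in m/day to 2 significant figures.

With h = a·x + b·y + c and W1 as origin, the differences give:
  (-70)·a + 40·b = +0.72
  40·a + 55·b = -0.49
Eliminate b (×55 and ×40, subtract): -5450·a = 59.200 → a = ∂h/∂x = -0.01086
Back-substitute: b = ∂h/∂y = -0.001009.
|∇h| = √(-0.01086² + -0.001009²) = 0.01091
Seepage velocity v = K·i/n = 11.0 × 0.01091 / 0.26 = 0.4616 m/day.

0.46 m/day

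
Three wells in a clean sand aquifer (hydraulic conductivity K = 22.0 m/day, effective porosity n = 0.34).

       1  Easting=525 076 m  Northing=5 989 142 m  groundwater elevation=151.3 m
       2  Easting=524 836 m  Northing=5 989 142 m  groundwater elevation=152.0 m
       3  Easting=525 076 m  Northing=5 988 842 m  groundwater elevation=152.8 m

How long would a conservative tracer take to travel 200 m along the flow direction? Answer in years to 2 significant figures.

∂h/∂x = (152.0 − 151.3) / (524836 − 525076) = -0.002917
∂h/∂y = (152.8 − 151.3) / (5988842 − 5989142) = -0.005000
|∇h| = √(-0.002917² + -0.005000²) = 0.005789
Seepage velocity v = K·i/n = 22.0 × 0.005789 / 0.34 = 0.3746 m/day.
t = 200 / 0.3746 = 533.9 days = 1.46 years.

1.5 years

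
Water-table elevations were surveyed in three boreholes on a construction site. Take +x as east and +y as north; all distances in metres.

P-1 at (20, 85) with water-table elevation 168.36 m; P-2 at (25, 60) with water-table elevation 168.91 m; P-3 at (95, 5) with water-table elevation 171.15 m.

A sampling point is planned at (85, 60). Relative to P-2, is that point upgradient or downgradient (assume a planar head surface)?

With h = a·x + b·y + c and P-1 as origin, the differences give:
  5·a + (-25)·b = +0.55
  75·a + (-80)·b = +2.79
Eliminate b (×(-80) and ×(-25), subtract): 1475·a = 25.750 → a = ∂h/∂x = +0.01746
Back-substitute: b = ∂h/∂y = -0.01851.
Head at (85, 60) = 168.36 + (+0.01746)·(65) + (-0.01851)·(-25) = 169.96 m.
That is higher than the 168.91 m at P-2, so the point is upgradient.

upgradient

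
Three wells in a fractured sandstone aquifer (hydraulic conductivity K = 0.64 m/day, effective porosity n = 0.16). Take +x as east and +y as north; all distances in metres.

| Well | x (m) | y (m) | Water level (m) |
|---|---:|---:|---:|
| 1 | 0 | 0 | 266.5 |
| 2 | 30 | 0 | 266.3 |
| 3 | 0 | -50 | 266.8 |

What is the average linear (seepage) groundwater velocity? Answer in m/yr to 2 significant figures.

13 m/yr

∂h/∂x = (266.3 − 266.5) / (30 − 0) = -0.006667
∂h/∂y = (266.8 − 266.5) / (-50 − 0) = -0.006000
|∇h| = √(-0.006667² + -0.006000²) = 0.008969
Seepage velocity v = K·i/n = 0.64 × 0.008969 / 0.16 = 0.03588 m/day = 13.11 m/yr.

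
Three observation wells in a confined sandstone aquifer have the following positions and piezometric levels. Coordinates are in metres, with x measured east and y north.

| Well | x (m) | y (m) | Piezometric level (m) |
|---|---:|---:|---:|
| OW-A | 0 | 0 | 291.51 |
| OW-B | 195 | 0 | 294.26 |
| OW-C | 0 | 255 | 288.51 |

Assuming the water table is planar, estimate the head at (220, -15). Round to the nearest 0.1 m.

294.8 m

∂h/∂x = (294.26 − 291.51) / (195 − 0) = +0.01410
∂h/∂y = (288.51 − 291.51) / (255 − 0) = -0.01176
h(220, -15) = 291.51 + (+0.01410)·(220) + (-0.01176)·(-15) = 291.51 +3.103 +0.176 = 294.789 m.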